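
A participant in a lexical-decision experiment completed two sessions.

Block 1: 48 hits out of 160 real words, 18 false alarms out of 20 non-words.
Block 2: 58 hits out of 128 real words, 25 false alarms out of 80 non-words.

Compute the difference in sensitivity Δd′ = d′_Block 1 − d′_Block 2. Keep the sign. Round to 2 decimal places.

Δd′ = -2.18

Block 1: z(0.3000) = -0.524, z(0.9000) = 1.282, d' = -1.806
Block 2: z(0.4531) = -0.118, z(0.3125) = -0.489, d' = 0.371
Δd' = d'_Block 1 − d'_Block 2 = -1.806 − 0.371 = -2.177
Block 2 has the higher sensitivity.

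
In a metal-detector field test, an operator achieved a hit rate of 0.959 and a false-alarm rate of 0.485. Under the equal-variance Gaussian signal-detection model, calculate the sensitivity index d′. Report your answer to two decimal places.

d′ = 1.78

z(H) = z(0.959) = 1.7392
z(FA) = z(0.485) = -0.0376
d' = z(H) − z(FA) = 1.7392 − (-0.0376) = 1.7768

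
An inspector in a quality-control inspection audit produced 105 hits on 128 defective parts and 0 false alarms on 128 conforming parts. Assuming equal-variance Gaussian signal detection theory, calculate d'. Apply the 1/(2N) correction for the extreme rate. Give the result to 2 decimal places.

The false-alarm rate is 0/128 = 0, so apply the 1/(2N) correction: FA → 1/(2·128) = 0.00391.
z(H) = z(0.82031) = 0.917
z(FA) = z(0.00391) = -2.660
d' = 0.917 − (-2.660) = 3.577

d' = 3.58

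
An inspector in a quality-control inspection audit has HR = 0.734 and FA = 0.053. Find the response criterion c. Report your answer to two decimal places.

c = 0.50

z(0.734) = 0.625, z(0.053) = -1.616
c = −½·[z(H) + z(FA)] = −0.5 × (0.625 + (-1.616)) = 0.4955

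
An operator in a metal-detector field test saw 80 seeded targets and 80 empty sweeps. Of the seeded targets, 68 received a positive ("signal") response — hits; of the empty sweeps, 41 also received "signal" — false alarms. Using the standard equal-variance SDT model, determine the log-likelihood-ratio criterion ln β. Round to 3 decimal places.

ln β = -0.537

H = 68/80 = 0.8500
FA = 41/80 = 0.5125
z(H) = z(0.8500) = 1.0364
z(FA) = z(0.5125) = 0.0313
ln β = −½·[z(H)² − z(FA)²] = −0.5 × (1.0741 − 0.0010) = -0.53655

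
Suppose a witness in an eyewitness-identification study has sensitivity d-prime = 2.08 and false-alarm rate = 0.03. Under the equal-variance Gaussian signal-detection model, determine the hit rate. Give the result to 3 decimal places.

z(false-alarm rate) = z(0.03) = -1.8808
z(H) = z(FA) + d' = -1.8808 + 2.08 = 0.1992
hit rate = Φ(0.1992) = 0.5789

hit rate = 0.579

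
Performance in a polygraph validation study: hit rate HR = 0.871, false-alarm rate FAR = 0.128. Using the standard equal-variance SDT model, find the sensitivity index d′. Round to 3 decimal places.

d′ = 2.267

Φ⁻¹(H) = Φ⁻¹(0.871) = 1.1311
Φ⁻¹(FA) = Φ⁻¹(0.128) = -1.1359
d' = z(H) − z(FA) = 1.1311 − (-1.1359) = 2.2670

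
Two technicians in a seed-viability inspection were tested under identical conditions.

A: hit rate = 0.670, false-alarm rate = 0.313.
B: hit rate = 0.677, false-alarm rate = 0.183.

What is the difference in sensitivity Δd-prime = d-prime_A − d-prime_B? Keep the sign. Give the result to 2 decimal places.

A: z(0.670) = 0.440, z(0.313) = -0.487, d' = 0.927
B: z(0.677) = 0.459, z(0.183) = -0.904, d' = 1.363
Δd' = d'_A − d'_B = 0.927 − 1.363 = -0.436
B has the higher sensitivity.

Δd-prime = -0.44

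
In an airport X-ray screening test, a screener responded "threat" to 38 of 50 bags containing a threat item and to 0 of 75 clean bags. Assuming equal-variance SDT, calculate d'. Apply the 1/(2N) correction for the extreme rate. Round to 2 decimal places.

The false-alarm rate is 0/75 = 0, so apply the 1/(2N) correction: FA → 1/(2·75) = 0.00667.
z(H) = z(0.76000) = 0.706
z(FA) = z(0.00667) = -2.475
d' = 0.706 − (-2.475) = 3.181

d' = 3.18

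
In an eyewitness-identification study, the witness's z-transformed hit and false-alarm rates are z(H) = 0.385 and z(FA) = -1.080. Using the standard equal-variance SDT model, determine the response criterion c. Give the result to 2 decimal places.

c = −½·[z(H) + z(FA)] = −½·(0.385 + (-1.080)) = 0.3475

c = 0.35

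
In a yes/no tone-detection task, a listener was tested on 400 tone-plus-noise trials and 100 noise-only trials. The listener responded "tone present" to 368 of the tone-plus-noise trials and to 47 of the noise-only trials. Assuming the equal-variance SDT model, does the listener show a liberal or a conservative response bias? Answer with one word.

z(H) = 1.405, z(FA) = -0.075
c = −½·(z(H) + z(FA)) = -0.665
c < 0 → liberal criterion (biased toward responding “yes”).

liberal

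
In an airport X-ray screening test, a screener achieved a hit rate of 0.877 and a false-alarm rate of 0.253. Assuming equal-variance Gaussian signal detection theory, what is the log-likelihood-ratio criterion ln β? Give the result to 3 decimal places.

ln β = -0.452

z(H) = z(0.877) = 1.1601
z(FA) = z(0.253) = -0.6651
ln β = −½·[z(H)² − z(FA)²] = −0.5 × (1.3458 − 0.4424) = -0.4517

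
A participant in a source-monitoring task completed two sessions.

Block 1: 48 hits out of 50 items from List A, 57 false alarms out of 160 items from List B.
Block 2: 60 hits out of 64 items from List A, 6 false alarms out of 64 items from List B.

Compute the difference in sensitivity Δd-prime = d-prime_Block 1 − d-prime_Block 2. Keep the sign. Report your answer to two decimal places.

Δd-prime = -0.73

Block 1: z(0.9600) = 1.751, z(0.3563) = -0.368, d' = 2.119
Block 2: z(0.9375) = 1.534, z(0.0938) = -1.318, d' = 2.852
Δd' = d'_Block 1 − d'_Block 2 = 2.119 − 2.852 = -0.733
Block 2 has the higher sensitivity.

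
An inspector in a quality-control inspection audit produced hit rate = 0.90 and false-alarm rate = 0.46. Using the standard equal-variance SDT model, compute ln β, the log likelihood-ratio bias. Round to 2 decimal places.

ln β = -0.82

z(H) = z(0.90) = 1.282
z(FA) = z(0.46) = -0.100
ln β = −½·[z(H)² − z(FA)²] = −0.5 × (1.644 − 0.010) = -0.817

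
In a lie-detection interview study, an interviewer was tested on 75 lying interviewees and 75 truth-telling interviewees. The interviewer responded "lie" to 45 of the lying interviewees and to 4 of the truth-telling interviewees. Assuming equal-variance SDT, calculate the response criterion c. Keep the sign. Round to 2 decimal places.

c = 0.68

H = 45/75 = 0.6000
FA = 4/75 = 0.0533
Φ⁻¹(H) = Φ⁻¹(0.6000) = 0.253
Φ⁻¹(FA) = Φ⁻¹(0.0533) = -1.614
c = −½·[z(H) + z(FA)] = −0.5 × (0.253 + (-1.614)) = 0.6805
c > 0: the interviewer has a conservative response bias.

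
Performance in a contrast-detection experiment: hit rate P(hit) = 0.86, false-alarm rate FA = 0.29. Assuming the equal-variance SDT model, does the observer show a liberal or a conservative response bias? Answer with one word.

z(H) = 1.080, z(FA) = -0.553
c = −½·(z(H) + z(FA)) = -0.2635
c < 0 → liberal criterion (biased toward responding “yes”).

liberal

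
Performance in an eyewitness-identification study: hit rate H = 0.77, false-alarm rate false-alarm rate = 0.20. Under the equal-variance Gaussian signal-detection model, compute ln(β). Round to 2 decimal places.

ln β = 0.08

Φ⁻¹(H) = 0.739
Φ⁻¹(FA) = -0.842
ln β = −½·[z(H)² − z(FA)²] = −0.5 × (0.546 − 0.709) = 0.0815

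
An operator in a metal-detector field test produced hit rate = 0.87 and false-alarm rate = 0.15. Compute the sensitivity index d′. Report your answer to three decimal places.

z(0.87) = 1.1264, z(0.15) = -1.0364
d' = z(H) − z(FA) = 1.1264 − (-1.0364) = 2.1628

d′ = 2.163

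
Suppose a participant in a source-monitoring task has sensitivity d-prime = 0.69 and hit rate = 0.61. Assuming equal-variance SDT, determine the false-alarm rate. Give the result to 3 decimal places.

z(hit rate) = z(0.61) = 0.2793
z(FA) = z(H) − d' = 0.2793 − 0.69 = -0.4107
false-alarm rate = Φ(-0.4107) = 0.3406

false-alarm rate = 0.341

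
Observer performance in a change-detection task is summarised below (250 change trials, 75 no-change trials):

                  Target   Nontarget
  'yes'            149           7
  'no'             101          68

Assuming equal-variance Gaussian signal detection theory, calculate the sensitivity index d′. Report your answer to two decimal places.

d′ = 1.56

H = 149/250 = 0.5960
FA = 7/75 = 0.0933
z(0.5960) = 0.2430, z(0.0933) = -1.3207
d' = z(H) − z(FA) = 0.2430 − (-1.3207) = 1.5637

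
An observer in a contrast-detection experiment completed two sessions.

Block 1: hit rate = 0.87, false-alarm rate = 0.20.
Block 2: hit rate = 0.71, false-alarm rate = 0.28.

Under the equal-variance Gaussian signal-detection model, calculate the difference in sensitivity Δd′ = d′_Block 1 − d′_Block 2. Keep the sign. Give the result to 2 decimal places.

Δd′ = 0.83

Block 1: z(0.87) = 1.126, z(0.20) = -0.842, d' = 1.968
Block 2: z(0.71) = 0.553, z(0.28) = -0.583, d' = 1.136
Δd' = d'_Block 1 − d'_Block 2 = 1.968 − 1.136 = 0.832
Block 1 has the higher sensitivity.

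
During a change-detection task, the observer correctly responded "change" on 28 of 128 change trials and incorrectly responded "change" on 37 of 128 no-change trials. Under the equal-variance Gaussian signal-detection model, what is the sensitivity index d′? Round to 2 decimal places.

d′ = -0.22

H = 28/128 = 0.2188
FA = 37/128 = 0.2891
z(H) = z(0.2188) = -0.776
z(FA) = z(0.2891) = -0.556
d' = z(H) − z(FA) = -0.776 − (-0.556) = -0.220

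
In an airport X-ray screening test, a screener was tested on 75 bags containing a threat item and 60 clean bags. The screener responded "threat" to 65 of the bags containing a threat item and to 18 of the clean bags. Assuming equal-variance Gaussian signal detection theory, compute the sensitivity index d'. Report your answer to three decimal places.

H = 65/75 = 0.8667
FA = 18/60 = 0.3000
z(0.8667) = 1.1109, z(0.3000) = -0.5244
d' = z(H) − z(FA) = 1.1109 − (-0.5244) = 1.6353

d' = 1.635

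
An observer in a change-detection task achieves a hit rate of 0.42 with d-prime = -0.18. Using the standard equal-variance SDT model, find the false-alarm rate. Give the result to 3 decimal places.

z(hit rate) = z(0.42) = -0.2019
z(FA) = z(H) − d' = -0.2019 − (-0.18) = -0.0219
false-alarm rate = Φ(-0.0219) = 0.4913

false-alarm rate = 0.491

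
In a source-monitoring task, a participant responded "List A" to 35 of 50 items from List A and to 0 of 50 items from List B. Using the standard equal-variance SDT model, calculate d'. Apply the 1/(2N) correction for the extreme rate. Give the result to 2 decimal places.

d' = 2.85

The false-alarm rate is 0/50 = 0, so apply the 1/(2N) correction: FA → 1/(2·50) = 0.01000.
z(H) = z(0.70000) = 0.524
z(FA) = z(0.01000) = -2.326
d' = 0.524 − (-2.326) = 2.850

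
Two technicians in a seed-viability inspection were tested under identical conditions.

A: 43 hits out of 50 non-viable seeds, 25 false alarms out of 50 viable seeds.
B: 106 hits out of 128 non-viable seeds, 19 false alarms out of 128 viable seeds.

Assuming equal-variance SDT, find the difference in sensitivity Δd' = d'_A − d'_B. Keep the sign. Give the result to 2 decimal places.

A: z(0.8600) = 1.080, z(0.5000) = 0.000, d' = 1.080
B: z(0.8281) = 0.947, z(0.1484) = -1.043, d' = 1.990
Δd' = d'_A − d'_B = 1.080 − 1.990 = -0.910
B has the higher sensitivity.

Δd' = -0.91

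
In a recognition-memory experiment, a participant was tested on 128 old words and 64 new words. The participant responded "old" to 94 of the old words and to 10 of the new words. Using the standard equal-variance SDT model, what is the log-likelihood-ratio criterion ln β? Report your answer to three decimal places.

ln β = 0.314

H = 94/128 = 0.7344
FA = 10/64 = 0.1562
z(H) = 0.6262
z(FA) = -1.0102
ln β = −½·[z(H)² − z(FA)²] = −0.5 × (0.3921 − 1.0205) = 0.3142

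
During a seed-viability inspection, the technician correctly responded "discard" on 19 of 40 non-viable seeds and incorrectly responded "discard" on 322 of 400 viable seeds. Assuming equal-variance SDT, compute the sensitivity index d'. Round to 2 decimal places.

H = 19/40 = 0.4750
FA = 322/400 = 0.8050
z(H) = z(0.4750) = -0.0627
z(FA) = z(0.8050) = 0.8596
d' = z(H) − z(FA) = -0.0627 − 0.8596 = -0.9223

d' = -0.92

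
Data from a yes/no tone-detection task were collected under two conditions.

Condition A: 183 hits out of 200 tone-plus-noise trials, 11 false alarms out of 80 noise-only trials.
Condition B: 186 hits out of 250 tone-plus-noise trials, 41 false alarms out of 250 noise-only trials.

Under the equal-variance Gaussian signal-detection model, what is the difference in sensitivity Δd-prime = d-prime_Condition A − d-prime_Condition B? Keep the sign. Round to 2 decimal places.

Δd-prime = 0.83

Condition A: z(0.9150) = 1.372, z(0.1375) = -1.092, d' = 2.464
Condition B: z(0.7440) = 0.656, z(0.1640) = -0.978, d' = 1.634
Δd' = d'_Condition A − d'_Condition B = 2.464 − 1.634 = 0.830
Condition A has the higher sensitivity.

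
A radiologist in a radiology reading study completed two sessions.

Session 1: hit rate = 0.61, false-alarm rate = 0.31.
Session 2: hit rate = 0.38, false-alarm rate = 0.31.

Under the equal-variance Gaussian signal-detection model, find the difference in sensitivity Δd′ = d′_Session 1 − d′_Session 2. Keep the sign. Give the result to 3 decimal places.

Δd′ = 0.585

Session 1: z(0.61) = 0.2793, z(0.31) = -0.4959, d' = 0.7752
Session 2: z(0.38) = -0.3055, z(0.31) = -0.4959, d' = 0.1904
Δd' = d'_Session 1 − d'_Session 2 = 0.7752 − 0.1904 = 0.5848
Session 1 has the higher sensitivity.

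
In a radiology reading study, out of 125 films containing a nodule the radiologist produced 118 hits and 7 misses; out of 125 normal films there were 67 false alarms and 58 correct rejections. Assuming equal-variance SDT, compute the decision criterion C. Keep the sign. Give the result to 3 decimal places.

C = -0.840

H = 118/125 = 0.9440
FA = 67/125 = 0.5360
z(H) = 1.5893
z(FA) = 0.0904
c = −½·[z(H) + z(FA)] = −0.5 × (1.5893 + 0.0904) = -0.83985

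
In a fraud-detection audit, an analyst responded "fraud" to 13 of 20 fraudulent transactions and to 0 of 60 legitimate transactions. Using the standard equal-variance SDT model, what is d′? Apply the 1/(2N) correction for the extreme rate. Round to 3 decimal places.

The false-alarm rate is 0/60 = 0, so apply the 1/(2N) correction: FA → 1/(2·60) = 0.00833.
z(H) = z(0.65000) = 0.3853
z(FA) = z(0.00833) = -2.3941
d' = 0.3853 − (-2.3941) = 2.7794

d′ = 2.779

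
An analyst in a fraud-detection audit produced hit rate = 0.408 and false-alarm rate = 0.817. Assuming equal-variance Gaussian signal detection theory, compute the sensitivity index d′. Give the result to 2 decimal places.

z(0.408) = -0.2327, z(0.817) = 0.9040
d' = z(H) − z(FA) = -0.2327 − 0.9040 = -1.1367

d′ = -1.14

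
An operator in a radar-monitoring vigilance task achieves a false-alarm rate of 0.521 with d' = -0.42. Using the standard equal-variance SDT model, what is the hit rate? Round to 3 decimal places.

hit rate = 0.357

z(false-alarm rate) = z(0.521) = 0.0527
z(H) = z(FA) + d' = 0.0527 + (-0.42) = -0.3673
hit rate = Φ(-0.3673) = 0.3567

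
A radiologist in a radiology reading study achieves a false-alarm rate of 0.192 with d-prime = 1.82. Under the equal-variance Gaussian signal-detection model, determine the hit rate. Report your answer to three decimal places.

hit rate = 0.829

z(false-alarm rate) = z(0.192) = -0.8705
z(H) = z(FA) + d' = -0.8705 + 1.82 = 0.9495
hit rate = Φ(0.9495) = 0.8288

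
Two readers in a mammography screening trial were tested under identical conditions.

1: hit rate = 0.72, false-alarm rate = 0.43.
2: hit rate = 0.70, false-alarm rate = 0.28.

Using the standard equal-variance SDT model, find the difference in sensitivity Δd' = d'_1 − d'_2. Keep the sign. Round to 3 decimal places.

Δd' = -0.348

1: z(0.72) = 0.5828, z(0.43) = -0.1764, d' = 0.7592
2: z(0.70) = 0.5244, z(0.28) = -0.5828, d' = 1.1072
Δd' = d'_1 − d'_2 = 0.7592 − 1.1072 = -0.3480
2 has the higher sensitivity.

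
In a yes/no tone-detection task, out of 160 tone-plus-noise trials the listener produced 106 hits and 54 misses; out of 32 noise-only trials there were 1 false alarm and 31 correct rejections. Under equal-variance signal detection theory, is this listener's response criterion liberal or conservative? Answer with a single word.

z(H) = 0.419, z(FA) = -1.863
c = −½·(z(H) + z(FA)) = 0.722
c > 0 → conservative criterion (biased toward responding “no”).

conservative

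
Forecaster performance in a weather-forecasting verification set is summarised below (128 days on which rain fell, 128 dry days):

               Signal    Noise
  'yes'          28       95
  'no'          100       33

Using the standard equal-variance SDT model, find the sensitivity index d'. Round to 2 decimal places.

d' = -1.43

H = 28/128 = 0.2188
FA = 95/128 = 0.7422
Φ⁻¹(H) = -0.776
Φ⁻¹(FA) = 0.650
d' = z(H) − z(FA) = -0.776 − 0.650 = -1.426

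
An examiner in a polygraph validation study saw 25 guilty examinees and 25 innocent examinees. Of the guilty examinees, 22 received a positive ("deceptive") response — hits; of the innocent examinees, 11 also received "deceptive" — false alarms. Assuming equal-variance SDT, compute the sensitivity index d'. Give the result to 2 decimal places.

d' = 1.33

H = 22/25 = 0.8800
FA = 11/25 = 0.4400
z(H) = z(0.8800) = 1.175
z(FA) = z(0.4400) = -0.151
d' = z(H) − z(FA) = 1.175 − (-0.151) = 1.326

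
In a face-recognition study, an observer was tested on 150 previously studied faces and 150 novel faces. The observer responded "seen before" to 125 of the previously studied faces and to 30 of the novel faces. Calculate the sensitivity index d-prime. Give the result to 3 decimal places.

H = 125/150 = 0.8333
FA = 30/150 = 0.2000
z(H) = 0.9673
z(FA) = -0.8416
d' = z(H) − z(FA) = 0.9673 − (-0.8416) = 1.8089

d-prime = 1.809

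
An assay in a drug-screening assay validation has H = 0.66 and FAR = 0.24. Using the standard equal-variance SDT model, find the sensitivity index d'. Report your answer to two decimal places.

d' = 1.12

z(0.66) = 0.412, z(0.24) = -0.706
d' = z(H) − z(FA) = 0.412 − (-0.706) = 1.118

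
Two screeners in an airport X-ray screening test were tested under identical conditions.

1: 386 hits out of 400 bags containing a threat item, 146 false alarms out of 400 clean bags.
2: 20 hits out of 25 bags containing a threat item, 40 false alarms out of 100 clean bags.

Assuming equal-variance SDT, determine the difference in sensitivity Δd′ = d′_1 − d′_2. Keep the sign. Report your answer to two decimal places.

1: z(0.9650) = 1.812, z(0.3650) = -0.345, d' = 2.157
2: z(0.8000) = 0.842, z(0.4000) = -0.253, d' = 1.095
Δd' = d'_1 − d'_2 = 2.157 − 1.095 = 1.062
1 has the higher sensitivity.

Δd′ = 1.06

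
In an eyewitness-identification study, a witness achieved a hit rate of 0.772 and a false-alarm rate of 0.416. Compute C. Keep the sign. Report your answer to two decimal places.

C = -0.27

Φ⁻¹(H) = Φ⁻¹(0.772) = 0.7454
Φ⁻¹(FA) = Φ⁻¹(0.416) = -0.2121
c = −½·[z(H) + z(FA)] = −0.5 × (0.7454 + (-0.2121)) = -0.26665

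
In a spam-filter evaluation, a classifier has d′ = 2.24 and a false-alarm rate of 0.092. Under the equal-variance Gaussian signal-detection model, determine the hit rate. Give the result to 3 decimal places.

hit rate = 0.819

z(false-alarm rate) = z(0.092) = -1.3285
z(H) = z(FA) + d' = -1.3285 + 2.24 = 0.9115
hit rate = Φ(0.9115) = 0.8190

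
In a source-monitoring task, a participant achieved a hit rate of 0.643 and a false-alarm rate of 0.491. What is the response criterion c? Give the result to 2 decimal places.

c = -0.17

Φ⁻¹(H) = Φ⁻¹(0.643) = 0.3665
Φ⁻¹(FA) = Φ⁻¹(0.491) = -0.0226
c = −½·[z(H) + z(FA)] = −0.5 × (0.3665 + (-0.0226)) = -0.17195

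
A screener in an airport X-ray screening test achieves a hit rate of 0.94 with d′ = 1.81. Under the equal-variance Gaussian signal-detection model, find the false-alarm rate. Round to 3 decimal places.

z(hit rate) = z(0.94) = 1.5548
z(FA) = z(H) − d' = 1.5548 − 1.81 = -0.2552
false-alarm rate = Φ(-0.2552) = 0.3993

false-alarm rate = 0.399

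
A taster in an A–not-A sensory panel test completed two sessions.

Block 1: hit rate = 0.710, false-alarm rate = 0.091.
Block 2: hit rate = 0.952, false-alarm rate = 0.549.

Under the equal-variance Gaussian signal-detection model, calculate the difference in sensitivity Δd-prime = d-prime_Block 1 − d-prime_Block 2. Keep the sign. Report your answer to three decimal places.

Block 1: z(0.710) = 0.5534, z(0.091) = -1.3346, d' = 1.8880
Block 2: z(0.952) = 1.6646, z(0.549) = 0.1231, d' = 1.5415
Δd' = d'_Block 1 − d'_Block 2 = 1.8880 − 1.5415 = 0.3465
Block 1 has the higher sensitivity.

Δd-prime = 0.347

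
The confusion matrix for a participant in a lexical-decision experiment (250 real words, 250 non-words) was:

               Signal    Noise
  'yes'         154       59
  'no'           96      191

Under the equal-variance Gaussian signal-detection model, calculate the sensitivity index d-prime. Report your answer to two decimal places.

H = 154/250 = 0.6160
FA = 59/250 = 0.2360
Φ⁻¹(H) = Φ⁻¹(0.6160) = 0.2950
Φ⁻¹(FA) = Φ⁻¹(0.2360) = -0.7192
d' = z(H) − z(FA) = 0.2950 − (-0.7192) = 1.0142

d-prime = 1.01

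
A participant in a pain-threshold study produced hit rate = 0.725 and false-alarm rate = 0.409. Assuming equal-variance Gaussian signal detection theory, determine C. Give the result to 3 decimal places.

z(0.725) = 0.5978, z(0.409) = -0.2301
c = −½·[z(H) + z(FA)] = −0.5 × (0.5978 + (-0.2301)) = -0.18385
c < 0: the participant has a liberal response bias.

C = -0.184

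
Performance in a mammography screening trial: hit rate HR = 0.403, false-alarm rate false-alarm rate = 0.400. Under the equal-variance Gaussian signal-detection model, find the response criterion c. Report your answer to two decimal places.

z(H) = -0.2456
z(FA) = -0.2533
c = −½·[z(H) + z(FA)] = −0.5 × (-0.2456 + (-0.2533)) = 0.24945
c > 0: the reader has a conservative response bias.

c = 0.25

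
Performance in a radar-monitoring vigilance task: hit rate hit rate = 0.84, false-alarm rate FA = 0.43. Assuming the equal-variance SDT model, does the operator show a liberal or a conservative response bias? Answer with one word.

liberal

z(H) = 0.994, z(FA) = -0.176
c = −½·(z(H) + z(FA)) = -0.409
c < 0 → liberal criterion (biased toward responding “yes”).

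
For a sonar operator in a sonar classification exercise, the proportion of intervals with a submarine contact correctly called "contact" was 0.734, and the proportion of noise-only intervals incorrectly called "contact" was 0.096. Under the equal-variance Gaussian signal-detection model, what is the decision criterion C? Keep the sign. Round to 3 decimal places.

C = 0.340

z(H) = z(0.734) = 0.6250
z(FA) = z(0.096) = -1.3047
c = −½·[z(H) + z(FA)] = −0.5 × (0.6250 + (-1.3047)) = 0.33985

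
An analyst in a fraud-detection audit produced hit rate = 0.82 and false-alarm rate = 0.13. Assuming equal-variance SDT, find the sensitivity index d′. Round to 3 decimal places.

Φ⁻¹(H) = 0.9154
Φ⁻¹(FA) = -1.1264
d' = z(H) − z(FA) = 0.9154 − (-1.1264) = 2.0418

d′ = 2.042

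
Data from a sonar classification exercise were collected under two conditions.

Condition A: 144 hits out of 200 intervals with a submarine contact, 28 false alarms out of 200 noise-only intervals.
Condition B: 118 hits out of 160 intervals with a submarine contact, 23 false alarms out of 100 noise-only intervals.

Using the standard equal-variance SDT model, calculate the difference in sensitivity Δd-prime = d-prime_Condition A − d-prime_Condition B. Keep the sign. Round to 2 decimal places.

Δd-prime = 0.29

Condition A: z(0.7200) = 0.583, z(0.1400) = -1.080, d' = 1.663
Condition B: z(0.7375) = 0.636, z(0.2300) = -0.739, d' = 1.375
Δd' = d'_Condition A − d'_Condition B = 1.663 − 1.375 = 0.288
Condition A has the higher sensitivity.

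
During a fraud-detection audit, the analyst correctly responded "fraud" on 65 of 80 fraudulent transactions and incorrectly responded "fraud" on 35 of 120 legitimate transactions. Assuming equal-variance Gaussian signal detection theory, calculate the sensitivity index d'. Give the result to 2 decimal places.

d' = 1.44

H = 65/80 = 0.8125
FA = 35/120 = 0.2917
z(0.8125) = 0.8871, z(0.2917) = -0.5484
d' = z(H) − z(FA) = 0.8871 − (-0.5484) = 1.4355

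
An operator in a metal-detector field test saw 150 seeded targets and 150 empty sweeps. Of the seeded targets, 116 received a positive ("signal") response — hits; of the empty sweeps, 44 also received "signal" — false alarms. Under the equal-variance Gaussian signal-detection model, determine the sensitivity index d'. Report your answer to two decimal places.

d' = 1.29

H = 116/150 = 0.7733
FA = 44/150 = 0.2933
Φ⁻¹(H) = Φ⁻¹(0.7733) = 0.750
Φ⁻¹(FA) = Φ⁻¹(0.2933) = -0.544
d' = z(H) − z(FA) = 0.750 − (-0.544) = 1.294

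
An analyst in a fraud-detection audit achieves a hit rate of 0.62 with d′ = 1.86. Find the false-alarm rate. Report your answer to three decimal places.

false-alarm rate = 0.060

z(hit rate) = z(0.62) = 0.3055
z(FA) = z(H) − d' = 0.3055 − 1.86 = -1.5545
false-alarm rate = Φ(-1.5545) = 0.0600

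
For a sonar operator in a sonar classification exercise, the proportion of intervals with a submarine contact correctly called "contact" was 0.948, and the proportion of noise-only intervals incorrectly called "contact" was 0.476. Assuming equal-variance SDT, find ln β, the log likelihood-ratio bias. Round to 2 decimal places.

Φ⁻¹(0.948) = 1.626, Φ⁻¹(0.476) = -0.060
ln β = −½·[z(H)² − z(FA)²] = −0.5 × (2.644 − 0.004) = -1.320

ln β = -1.32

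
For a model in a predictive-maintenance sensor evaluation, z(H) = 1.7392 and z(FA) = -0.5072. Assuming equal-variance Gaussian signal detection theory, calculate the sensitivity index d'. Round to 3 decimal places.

d' = z(H) − z(FA) = 1.7392 − (-0.5072) = 2.2464

d' = 2.246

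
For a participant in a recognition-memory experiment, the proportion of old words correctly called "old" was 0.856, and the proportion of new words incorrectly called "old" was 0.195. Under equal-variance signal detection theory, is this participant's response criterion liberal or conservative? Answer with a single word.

z(H) = 1.063, z(FA) = -0.860
c = −½·(z(H) + z(FA)) = -0.1015
c < 0 → liberal criterion (biased toward responding “yes”).

liberal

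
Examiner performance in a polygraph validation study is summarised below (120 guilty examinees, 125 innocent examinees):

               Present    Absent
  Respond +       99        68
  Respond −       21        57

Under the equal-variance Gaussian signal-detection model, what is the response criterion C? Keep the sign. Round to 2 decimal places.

H = 99/120 = 0.8250
FA = 68/125 = 0.5440
z(0.8250) = 0.9346, z(0.5440) = 0.1105
c = −½·[z(H) + z(FA)] = −0.5 × (0.9346 + 0.1105) = -0.52255

C = -0.52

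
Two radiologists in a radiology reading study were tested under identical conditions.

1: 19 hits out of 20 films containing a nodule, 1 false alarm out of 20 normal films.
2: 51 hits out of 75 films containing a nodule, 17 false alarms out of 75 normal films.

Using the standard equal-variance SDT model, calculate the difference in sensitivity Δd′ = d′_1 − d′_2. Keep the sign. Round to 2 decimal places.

1: z(0.9500) = 1.645, z(0.0500) = -1.645, d' = 3.290
2: z(0.6800) = 0.468, z(0.2267) = -0.750, d' = 1.218
Δd' = d'_1 − d'_2 = 3.290 − 1.218 = 2.072
1 has the higher sensitivity.

Δd′ = 2.07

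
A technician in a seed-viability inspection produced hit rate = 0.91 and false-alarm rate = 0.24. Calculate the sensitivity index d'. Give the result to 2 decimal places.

z(H) = 1.341
z(FA) = -0.706
d' = z(H) − z(FA) = 1.341 − (-0.706) = 2.047

d' = 2.05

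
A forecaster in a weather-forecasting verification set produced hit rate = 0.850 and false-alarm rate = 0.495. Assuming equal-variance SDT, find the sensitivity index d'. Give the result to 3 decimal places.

z(0.850) = 1.0364, z(0.495) = -0.0125
d' = z(H) − z(FA) = 1.0364 − (-0.0125) = 1.0489

d' = 1.049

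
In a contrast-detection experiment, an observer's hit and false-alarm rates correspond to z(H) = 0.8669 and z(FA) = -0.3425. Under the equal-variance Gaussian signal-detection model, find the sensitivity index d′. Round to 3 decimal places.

d′ = 1.209

d' = z(H) − z(FA) = 0.8669 − (-0.3425) = 1.2094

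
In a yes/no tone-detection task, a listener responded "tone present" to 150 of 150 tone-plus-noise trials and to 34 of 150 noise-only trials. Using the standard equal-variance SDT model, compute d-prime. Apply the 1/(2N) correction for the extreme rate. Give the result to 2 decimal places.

d-prime = 3.46

The hit rate is 150/150 = 1, so apply the 1/(2N) correction: H → 1 − 1/(2·150) = 0.99667.
z(H) = z(0.99667) = 2.713
z(FA) = z(0.22667) = -0.750
d' = 2.713 − (-0.750) = 3.463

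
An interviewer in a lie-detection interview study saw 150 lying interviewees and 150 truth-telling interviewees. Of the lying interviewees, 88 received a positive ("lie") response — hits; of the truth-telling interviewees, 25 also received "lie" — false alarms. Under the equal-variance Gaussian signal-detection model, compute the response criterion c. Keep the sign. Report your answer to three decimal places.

c = 0.374

H = 88/150 = 0.5867
FA = 25/150 = 0.1667
Φ⁻¹(H) = Φ⁻¹(0.5867) = 0.2191
Φ⁻¹(FA) = Φ⁻¹(0.1667) = -0.9673
c = −½·[z(H) + z(FA)] = −0.5 × (0.2191 + (-0.9673)) = 0.3741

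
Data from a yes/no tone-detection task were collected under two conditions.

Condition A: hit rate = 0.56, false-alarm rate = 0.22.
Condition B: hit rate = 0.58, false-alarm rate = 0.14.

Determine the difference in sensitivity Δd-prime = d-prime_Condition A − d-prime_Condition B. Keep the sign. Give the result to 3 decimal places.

Δd-prime = -0.359

Condition A: z(0.56) = 0.1510, z(0.22) = -0.7722, d' = 0.9232
Condition B: z(0.58) = 0.2019, z(0.14) = -1.0803, d' = 1.2822
Δd' = d'_Condition A − d'_Condition B = 0.9232 − 1.2822 = -0.3590
Condition B has the higher sensitivity.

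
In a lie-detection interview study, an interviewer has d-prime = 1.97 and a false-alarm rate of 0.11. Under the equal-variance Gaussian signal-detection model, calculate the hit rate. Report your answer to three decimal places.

hit rate = 0.771

z(false-alarm rate) = z(0.11) = -1.2265
z(H) = z(FA) + d' = -1.2265 + 1.97 = 0.7435
hit rate = Φ(0.7435) = 0.7714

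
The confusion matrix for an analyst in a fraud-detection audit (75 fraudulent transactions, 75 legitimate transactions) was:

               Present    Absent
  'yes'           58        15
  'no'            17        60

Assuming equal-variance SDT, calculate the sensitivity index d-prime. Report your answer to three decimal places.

d-prime = 1.591

H = 58/75 = 0.7733
FA = 15/75 = 0.2000
z(H) = z(0.7733) = 0.7498
z(FA) = z(0.2000) = -0.8416
d' = z(H) − z(FA) = 0.7498 − (-0.8416) = 1.5914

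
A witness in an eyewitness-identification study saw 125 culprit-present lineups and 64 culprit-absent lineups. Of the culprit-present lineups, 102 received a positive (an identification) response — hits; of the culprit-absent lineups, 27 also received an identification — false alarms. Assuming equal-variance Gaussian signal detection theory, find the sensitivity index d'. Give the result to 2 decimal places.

d' = 1.10

H = 102/125 = 0.8160
FA = 27/64 = 0.4219
Φ⁻¹(0.8160) = 0.900, Φ⁻¹(0.4219) = -0.197
d' = z(H) − z(FA) = 0.900 − (-0.197) = 1.097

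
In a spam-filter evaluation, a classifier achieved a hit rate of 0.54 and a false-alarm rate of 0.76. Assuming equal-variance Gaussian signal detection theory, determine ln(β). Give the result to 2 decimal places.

z(H) = z(0.54) = 0.100
z(FA) = z(0.76) = 0.706
ln β = −½·[z(H)² − z(FA)²] = −0.5 × (0.010 − 0.498) = 0.244

ln β = 0.24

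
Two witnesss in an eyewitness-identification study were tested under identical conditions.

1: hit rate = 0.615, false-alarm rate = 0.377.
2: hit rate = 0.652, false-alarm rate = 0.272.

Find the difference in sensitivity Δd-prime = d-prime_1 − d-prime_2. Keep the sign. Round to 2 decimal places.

1: z(0.615) = 0.292, z(0.377) = -0.313, d' = 0.605
2: z(0.652) = 0.391, z(0.272) = -0.607, d' = 0.998
Δd' = d'_1 − d'_2 = 0.605 − 0.998 = -0.393
2 has the higher sensitivity.

Δd-prime = -0.39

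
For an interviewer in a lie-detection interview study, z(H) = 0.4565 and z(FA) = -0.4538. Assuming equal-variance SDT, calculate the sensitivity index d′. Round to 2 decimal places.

d′ = 0.91

d' = z(H) − z(FA) = 0.4565 − (-0.4538) = 0.9103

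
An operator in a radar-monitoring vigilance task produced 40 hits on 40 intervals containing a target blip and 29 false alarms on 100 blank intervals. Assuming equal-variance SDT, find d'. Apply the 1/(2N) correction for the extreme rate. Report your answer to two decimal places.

The hit rate is 40/40 = 1, so apply the 1/(2N) correction: H → 1 − 1/(2·40) = 0.98750.
z(H) = z(0.98750) = 2.241
z(FA) = z(0.29000) = -0.553
d' = 2.241 − (-0.553) = 2.794

d' = 2.79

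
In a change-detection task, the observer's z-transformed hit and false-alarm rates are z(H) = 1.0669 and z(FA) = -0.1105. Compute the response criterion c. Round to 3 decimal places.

c = −½·[z(H) + z(FA)] = −½·(1.0669 + (-0.1105)) = -0.4782

c = -0.478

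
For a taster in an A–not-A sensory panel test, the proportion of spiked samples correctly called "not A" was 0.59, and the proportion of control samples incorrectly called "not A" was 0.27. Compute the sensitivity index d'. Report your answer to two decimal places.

d' = 0.84

Φ⁻¹(0.59) = 0.2275, Φ⁻¹(0.27) = -0.6128
d' = z(H) − z(FA) = 0.2275 − (-0.6128) = 0.8403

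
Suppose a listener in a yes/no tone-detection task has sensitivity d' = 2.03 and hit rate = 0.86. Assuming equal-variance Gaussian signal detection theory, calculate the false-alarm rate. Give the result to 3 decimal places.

false-alarm rate = 0.171

z(hit rate) = z(0.86) = 1.0803
z(FA) = z(H) − d' = 1.0803 − 2.03 = -0.9497
false-alarm rate = Φ(-0.9497) = 0.1711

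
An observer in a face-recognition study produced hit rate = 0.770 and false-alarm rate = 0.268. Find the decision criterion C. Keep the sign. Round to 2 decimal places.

C = -0.06

Φ⁻¹(0.770) = 0.739, Φ⁻¹(0.268) = -0.619
c = −½·[z(H) + z(FA)] = −0.5 × (0.739 + (-0.619)) = -0.060
c < 0: the observer has a liberal response bias.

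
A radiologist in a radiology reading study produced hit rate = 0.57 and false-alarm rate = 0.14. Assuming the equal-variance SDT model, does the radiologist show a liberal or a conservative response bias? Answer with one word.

conservative

z(H) = 0.176, z(FA) = -1.080
c = −½·(z(H) + z(FA)) = 0.452
c > 0 → conservative criterion (biased toward responding “no”).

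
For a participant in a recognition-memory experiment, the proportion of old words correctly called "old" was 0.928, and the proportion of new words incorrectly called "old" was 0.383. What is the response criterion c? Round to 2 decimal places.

z(H) = z(0.928) = 1.4611
z(FA) = z(0.383) = -0.2976
c = −½·[z(H) + z(FA)] = −0.5 × (1.4611 + (-0.2976)) = -0.58175

c = -0.58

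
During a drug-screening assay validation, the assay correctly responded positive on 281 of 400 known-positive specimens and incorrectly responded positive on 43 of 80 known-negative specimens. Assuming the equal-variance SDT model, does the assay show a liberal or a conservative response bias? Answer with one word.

z(H) = 0.532, z(FA) = 0.094
c = −½·(z(H) + z(FA)) = -0.313
c < 0 → liberal criterion (biased toward responding “yes”).

liberal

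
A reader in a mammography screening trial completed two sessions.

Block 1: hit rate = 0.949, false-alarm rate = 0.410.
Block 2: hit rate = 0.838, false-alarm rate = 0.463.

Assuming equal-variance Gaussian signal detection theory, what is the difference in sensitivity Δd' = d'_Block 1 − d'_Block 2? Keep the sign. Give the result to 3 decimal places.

Δd' = 0.784

Block 1: z(0.949) = 1.6352, z(0.410) = -0.2275, d' = 1.8627
Block 2: z(0.838) = 0.9863, z(0.463) = -0.0929, d' = 1.0792
Δd' = d'_Block 1 − d'_Block 2 = 1.8627 − 1.0792 = 0.7835
Block 1 has the higher sensitivity.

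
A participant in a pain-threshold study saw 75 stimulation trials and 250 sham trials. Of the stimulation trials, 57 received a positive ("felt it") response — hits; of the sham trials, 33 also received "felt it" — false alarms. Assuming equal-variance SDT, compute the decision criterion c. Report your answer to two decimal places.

H = 57/75 = 0.7600
FA = 33/250 = 0.1320
z(0.7600) = 0.7063, z(0.1320) = -1.1170
c = −½·[z(H) + z(FA)] = −0.5 × (0.7063 + (-1.1170)) = 0.20535

c = 0.21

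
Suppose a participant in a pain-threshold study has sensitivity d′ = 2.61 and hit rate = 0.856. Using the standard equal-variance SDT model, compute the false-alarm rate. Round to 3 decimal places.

z(hit rate) = z(0.856) = 1.0625
z(FA) = z(H) − d' = 1.0625 − 2.61 = -1.5475
false-alarm rate = Φ(-1.5475) = 0.0609

false-alarm rate = 0.061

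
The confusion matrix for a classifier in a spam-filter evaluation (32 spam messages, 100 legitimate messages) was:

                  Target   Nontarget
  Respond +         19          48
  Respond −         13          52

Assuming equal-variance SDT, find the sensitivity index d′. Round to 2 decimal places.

H = 19/32 = 0.5938
FA = 48/100 = 0.4800
Φ⁻¹(0.5938) = 0.2373, Φ⁻¹(0.4800) = -0.0502
d' = z(H) − z(FA) = 0.2373 − (-0.0502) = 0.2875

d′ = 0.29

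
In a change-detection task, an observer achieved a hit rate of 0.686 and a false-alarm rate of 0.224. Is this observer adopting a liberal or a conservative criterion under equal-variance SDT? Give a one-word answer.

z(H) = 0.485, z(FA) = -0.759
c = −½·(z(H) + z(FA)) = 0.137
c > 0 → conservative criterion (biased toward responding “no”).

conservative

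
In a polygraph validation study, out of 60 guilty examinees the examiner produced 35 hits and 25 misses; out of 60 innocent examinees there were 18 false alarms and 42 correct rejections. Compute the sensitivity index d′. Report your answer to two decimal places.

H = 35/60 = 0.5833
FA = 18/60 = 0.3000
z(H) = 0.210
z(FA) = -0.524
d' = z(H) − z(FA) = 0.210 − (-0.524) = 0.734

d′ = 0.73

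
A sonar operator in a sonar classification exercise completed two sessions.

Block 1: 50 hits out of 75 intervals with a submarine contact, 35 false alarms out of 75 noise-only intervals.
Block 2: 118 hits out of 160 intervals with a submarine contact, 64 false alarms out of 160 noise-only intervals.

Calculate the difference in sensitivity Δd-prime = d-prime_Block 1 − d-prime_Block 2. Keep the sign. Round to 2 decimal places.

Δd-prime = -0.37

Block 1: z(0.6667) = 0.431, z(0.4667) = -0.084, d' = 0.515
Block 2: z(0.7375) = 0.636, z(0.4000) = -0.253, d' = 0.889
Δd' = d'_Block 1 − d'_Block 2 = 0.515 − 0.889 = -0.374
Block 2 has the higher sensitivity.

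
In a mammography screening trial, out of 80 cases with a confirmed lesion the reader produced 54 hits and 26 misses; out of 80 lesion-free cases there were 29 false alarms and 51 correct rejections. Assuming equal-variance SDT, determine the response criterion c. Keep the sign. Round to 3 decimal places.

H = 54/80 = 0.6750
FA = 29/80 = 0.3625
z(0.6750) = 0.4538, z(0.3625) = -0.3518
c = −½·[z(H) + z(FA)] = −0.5 × (0.4538 + (-0.3518)) = -0.0510

c = -0.051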